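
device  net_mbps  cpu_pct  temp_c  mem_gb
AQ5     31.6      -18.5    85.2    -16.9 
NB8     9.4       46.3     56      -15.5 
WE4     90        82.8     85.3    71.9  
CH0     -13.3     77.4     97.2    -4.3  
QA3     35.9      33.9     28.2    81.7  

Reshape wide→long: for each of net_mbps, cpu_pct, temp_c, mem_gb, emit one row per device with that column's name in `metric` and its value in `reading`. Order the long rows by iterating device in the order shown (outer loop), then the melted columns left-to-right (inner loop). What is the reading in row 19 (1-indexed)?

20 rows total (5 × 4). Row 19: index ⌊(19-1)/4⌋ = 4 into device → QA3; (19-1) mod 4 = 2 into the melted columns → temp_c.
So row 19 is (QA3, temp_c, 28.2); reading = 28.2.

28.2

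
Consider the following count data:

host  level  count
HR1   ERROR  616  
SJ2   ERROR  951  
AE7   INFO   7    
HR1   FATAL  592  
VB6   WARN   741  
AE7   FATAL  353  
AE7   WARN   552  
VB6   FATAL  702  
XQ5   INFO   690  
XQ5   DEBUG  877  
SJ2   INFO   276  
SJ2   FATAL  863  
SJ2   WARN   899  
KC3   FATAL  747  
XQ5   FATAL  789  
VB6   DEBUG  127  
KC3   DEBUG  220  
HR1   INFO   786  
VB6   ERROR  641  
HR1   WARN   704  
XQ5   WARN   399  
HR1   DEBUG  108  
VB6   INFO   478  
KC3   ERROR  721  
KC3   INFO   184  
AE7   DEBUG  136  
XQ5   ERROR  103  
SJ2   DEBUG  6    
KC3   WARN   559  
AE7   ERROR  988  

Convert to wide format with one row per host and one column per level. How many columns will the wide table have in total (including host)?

6

1 column for host plus 5 distinct level values → 6 columns.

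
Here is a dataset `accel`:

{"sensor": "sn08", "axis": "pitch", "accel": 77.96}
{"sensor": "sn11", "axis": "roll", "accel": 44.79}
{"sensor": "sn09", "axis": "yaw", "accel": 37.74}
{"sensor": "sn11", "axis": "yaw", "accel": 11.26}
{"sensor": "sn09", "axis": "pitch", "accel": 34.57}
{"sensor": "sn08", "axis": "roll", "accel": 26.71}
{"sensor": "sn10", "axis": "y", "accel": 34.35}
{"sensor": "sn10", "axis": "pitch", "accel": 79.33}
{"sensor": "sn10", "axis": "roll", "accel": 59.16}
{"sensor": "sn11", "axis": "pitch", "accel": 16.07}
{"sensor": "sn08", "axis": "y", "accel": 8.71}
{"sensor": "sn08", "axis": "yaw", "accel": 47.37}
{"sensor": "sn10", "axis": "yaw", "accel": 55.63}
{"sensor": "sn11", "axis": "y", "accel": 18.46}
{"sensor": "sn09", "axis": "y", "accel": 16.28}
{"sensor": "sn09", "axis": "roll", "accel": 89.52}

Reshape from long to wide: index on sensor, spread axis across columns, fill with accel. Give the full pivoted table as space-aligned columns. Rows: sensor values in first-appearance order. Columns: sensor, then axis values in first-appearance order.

Columns: sensor plus the 4 distinct axis values (pitch, roll, yaw, y).
For example, row sn08 column pitch takes accel=77.96 from the long row (sn08, pitch).

sensor  pitch  roll   yaw    y    
sn08    77.96  26.71  47.37  8.71 
sn11    16.07  44.79  11.26  18.46
sn09    34.57  89.52  37.74  16.28
sn10    79.33  59.16  55.63  34.35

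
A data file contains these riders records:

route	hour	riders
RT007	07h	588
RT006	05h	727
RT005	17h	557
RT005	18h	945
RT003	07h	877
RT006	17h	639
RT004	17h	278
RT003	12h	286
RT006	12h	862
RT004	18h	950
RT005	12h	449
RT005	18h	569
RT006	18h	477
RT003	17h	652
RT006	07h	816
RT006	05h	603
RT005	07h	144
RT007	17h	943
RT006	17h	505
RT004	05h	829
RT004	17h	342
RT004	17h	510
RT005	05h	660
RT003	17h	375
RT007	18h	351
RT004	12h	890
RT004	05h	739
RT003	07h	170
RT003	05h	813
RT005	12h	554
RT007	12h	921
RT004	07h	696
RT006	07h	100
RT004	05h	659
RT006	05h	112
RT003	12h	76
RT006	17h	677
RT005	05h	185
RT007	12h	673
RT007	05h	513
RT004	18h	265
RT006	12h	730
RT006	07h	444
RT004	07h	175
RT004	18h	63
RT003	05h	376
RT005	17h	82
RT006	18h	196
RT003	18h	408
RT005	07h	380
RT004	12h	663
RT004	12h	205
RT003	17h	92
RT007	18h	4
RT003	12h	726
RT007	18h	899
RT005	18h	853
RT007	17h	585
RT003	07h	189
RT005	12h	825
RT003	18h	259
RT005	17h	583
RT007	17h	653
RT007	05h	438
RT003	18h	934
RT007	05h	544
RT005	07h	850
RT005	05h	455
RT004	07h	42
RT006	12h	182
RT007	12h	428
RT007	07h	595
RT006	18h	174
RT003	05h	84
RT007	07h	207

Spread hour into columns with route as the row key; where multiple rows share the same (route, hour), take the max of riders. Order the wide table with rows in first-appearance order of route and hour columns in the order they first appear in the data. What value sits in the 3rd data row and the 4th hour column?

945

With rows in first-appearance order of route, row 3 is route=RT005. hour columns in first-appearance order: 07h, 05h, 17h, 18h, 12h; column 4 is 18h.
Long rows with route=RT005, hour=18h: max(945, 569, 853) = 945.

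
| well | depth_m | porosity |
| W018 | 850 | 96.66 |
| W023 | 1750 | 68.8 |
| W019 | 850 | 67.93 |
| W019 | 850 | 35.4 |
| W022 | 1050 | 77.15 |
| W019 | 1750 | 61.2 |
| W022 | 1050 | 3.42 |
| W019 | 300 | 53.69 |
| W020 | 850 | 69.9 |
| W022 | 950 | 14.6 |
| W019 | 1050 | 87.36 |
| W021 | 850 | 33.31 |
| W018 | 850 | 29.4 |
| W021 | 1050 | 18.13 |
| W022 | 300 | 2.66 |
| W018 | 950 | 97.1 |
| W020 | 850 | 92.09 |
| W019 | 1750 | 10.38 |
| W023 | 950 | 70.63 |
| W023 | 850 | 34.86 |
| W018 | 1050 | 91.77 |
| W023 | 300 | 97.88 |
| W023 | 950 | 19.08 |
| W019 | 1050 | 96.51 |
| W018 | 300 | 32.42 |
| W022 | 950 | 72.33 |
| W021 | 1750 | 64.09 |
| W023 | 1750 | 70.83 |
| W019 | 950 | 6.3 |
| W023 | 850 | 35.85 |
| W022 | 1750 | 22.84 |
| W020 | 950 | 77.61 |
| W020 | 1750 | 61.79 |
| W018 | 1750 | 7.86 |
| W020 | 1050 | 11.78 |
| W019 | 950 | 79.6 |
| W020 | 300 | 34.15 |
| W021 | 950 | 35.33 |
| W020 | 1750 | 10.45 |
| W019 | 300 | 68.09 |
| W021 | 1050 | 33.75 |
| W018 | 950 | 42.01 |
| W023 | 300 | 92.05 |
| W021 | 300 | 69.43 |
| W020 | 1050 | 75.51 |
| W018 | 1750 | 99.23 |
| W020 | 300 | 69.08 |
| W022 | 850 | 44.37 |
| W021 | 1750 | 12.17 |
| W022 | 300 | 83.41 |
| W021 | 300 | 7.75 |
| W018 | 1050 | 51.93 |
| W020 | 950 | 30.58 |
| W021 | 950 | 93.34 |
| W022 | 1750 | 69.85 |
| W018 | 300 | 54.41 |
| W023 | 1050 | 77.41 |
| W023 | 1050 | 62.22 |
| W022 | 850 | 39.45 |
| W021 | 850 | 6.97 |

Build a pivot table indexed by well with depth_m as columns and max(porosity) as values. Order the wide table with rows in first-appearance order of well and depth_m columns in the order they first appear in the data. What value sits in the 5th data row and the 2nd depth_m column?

With rows in first-appearance order of well, row 5 is well=W020. depth_m columns in first-appearance order: 850, 1750, 1050, 300, 950; column 2 is 1750.
Long rows with well=W020, depth_m=1750: max(61.79, 10.45) = 61.79.

61.79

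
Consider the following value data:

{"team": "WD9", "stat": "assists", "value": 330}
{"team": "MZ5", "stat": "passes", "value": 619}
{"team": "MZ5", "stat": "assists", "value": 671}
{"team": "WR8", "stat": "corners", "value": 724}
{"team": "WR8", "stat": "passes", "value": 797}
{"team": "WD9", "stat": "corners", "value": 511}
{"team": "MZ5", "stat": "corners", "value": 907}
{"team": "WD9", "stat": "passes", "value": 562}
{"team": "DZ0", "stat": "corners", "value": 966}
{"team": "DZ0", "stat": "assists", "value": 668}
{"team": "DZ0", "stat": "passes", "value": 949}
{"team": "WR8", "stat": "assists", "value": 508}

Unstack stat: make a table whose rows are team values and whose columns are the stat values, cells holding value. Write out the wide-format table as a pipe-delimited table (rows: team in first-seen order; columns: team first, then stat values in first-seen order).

| team | assists | passes | corners |
| WD9 | 330 | 562 | 511 |
| MZ5 | 671 | 619 | 907 |
| WR8 | 508 | 797 | 724 |
| DZ0 | 668 | 949 | 966 |

Columns: team plus the 3 distinct stat values (assists, passes, corners).
For example, row WD9 column assists takes value=330 from the long row (WD9, assists).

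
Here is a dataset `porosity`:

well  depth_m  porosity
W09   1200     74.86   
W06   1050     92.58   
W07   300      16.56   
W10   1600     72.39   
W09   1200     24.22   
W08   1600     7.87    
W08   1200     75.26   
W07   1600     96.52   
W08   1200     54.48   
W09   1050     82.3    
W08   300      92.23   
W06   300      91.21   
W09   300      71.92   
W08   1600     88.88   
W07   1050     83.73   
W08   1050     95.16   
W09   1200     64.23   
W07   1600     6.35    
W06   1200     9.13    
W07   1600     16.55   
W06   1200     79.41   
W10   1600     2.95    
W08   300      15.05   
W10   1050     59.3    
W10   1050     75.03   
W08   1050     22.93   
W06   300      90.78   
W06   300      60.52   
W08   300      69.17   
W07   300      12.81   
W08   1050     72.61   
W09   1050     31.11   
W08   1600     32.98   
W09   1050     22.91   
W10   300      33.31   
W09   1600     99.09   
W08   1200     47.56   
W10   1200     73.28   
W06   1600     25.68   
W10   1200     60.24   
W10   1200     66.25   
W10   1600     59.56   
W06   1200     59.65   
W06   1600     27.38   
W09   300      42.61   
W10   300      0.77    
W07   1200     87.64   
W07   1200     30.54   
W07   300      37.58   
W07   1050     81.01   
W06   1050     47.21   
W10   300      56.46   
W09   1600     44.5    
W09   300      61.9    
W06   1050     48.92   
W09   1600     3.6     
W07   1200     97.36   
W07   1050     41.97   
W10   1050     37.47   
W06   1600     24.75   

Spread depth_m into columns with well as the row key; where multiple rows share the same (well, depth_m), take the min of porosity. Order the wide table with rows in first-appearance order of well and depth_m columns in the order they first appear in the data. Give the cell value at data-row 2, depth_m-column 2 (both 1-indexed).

47.21

With rows in first-appearance order of well, row 2 is well=W06. depth_m columns in first-appearance order: 1200, 1050, 300, 1600; column 2 is 1050.
Long rows with well=W06, depth_m=1050: min(92.58, 47.21, 48.92) = 47.21.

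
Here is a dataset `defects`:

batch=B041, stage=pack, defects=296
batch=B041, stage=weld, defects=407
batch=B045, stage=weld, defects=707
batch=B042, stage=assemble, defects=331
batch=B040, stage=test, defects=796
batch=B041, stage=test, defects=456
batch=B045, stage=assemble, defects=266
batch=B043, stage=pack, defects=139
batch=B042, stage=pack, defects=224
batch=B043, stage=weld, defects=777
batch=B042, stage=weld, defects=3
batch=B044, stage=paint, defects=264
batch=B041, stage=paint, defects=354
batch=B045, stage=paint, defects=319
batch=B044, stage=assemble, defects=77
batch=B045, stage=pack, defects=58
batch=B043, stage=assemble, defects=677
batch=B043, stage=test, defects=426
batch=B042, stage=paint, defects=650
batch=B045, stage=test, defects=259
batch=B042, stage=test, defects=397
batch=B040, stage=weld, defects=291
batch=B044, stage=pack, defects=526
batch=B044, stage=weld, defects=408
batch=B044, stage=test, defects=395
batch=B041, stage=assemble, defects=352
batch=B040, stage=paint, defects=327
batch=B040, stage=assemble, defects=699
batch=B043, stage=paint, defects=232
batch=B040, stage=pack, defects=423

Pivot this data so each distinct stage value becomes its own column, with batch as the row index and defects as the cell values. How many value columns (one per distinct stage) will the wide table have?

5 distinct stage values: weld, pack, assemble, test, paint.

5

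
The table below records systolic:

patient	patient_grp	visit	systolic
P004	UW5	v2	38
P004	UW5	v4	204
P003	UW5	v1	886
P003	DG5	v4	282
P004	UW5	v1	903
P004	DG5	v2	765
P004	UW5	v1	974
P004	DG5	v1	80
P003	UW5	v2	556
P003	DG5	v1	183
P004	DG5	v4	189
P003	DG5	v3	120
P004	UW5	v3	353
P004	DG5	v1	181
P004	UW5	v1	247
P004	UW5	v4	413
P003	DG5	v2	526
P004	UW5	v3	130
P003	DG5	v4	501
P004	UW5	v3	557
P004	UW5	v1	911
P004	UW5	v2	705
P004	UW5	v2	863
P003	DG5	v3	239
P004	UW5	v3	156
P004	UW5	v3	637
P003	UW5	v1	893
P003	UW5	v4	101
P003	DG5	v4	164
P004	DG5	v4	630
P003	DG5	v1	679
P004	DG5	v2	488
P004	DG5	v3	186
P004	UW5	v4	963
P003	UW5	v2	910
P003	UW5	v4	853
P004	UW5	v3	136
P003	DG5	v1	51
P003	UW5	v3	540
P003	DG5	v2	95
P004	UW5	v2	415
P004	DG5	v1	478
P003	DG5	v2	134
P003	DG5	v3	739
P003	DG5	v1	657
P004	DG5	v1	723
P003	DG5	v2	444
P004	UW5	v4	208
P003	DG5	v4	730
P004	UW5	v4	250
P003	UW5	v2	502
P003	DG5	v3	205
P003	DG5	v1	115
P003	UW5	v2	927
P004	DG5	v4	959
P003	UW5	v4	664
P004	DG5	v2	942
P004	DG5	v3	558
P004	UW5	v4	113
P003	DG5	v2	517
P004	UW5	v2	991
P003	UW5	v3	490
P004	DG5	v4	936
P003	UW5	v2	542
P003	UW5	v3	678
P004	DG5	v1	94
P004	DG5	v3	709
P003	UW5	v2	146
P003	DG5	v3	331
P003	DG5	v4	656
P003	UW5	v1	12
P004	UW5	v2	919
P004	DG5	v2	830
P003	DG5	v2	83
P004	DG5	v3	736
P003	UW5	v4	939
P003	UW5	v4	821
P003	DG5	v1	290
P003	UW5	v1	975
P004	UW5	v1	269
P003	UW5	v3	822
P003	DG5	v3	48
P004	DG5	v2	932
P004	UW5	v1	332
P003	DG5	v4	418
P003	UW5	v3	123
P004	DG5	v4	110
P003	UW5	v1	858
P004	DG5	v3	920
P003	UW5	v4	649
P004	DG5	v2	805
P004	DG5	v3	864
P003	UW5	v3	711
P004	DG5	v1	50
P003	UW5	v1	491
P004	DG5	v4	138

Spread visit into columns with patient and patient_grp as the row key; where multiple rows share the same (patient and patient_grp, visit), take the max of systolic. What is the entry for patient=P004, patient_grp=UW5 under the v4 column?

963

Rows with patient=P004, patient_grp=UW5 and visit=v4: systolic values are 204, 413, 963, 208, 250, 113.
max(204, 413, 963, 208, 250, 113) = 963.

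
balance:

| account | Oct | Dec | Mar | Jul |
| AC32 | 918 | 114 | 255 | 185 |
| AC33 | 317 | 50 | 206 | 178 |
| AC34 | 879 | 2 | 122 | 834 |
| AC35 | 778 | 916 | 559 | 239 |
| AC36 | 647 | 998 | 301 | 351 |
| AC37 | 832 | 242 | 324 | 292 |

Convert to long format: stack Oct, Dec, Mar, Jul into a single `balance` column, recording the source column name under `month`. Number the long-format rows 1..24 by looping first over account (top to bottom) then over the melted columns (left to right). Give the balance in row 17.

24 rows total (6 × 4). Row 17: index ⌊(17-1)/4⌋ = 4 into account → AC36; (17-1) mod 4 = 0 into the melted columns → Oct.
So row 17 is (AC36, Oct, 647); balance = 647.

647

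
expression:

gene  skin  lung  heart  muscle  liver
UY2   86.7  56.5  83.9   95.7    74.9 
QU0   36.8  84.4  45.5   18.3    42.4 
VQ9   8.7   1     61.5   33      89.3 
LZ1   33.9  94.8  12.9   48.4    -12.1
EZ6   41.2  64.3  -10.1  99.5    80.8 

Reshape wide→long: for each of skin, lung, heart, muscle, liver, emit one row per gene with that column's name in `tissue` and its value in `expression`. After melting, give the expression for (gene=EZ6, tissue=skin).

41.2

Unpivoting turns each (gene, wide-column) pair into one long row.
The wide cell at row EZ6, column skin holds 41.2, so the long row (EZ6, skin) has expression=41.2.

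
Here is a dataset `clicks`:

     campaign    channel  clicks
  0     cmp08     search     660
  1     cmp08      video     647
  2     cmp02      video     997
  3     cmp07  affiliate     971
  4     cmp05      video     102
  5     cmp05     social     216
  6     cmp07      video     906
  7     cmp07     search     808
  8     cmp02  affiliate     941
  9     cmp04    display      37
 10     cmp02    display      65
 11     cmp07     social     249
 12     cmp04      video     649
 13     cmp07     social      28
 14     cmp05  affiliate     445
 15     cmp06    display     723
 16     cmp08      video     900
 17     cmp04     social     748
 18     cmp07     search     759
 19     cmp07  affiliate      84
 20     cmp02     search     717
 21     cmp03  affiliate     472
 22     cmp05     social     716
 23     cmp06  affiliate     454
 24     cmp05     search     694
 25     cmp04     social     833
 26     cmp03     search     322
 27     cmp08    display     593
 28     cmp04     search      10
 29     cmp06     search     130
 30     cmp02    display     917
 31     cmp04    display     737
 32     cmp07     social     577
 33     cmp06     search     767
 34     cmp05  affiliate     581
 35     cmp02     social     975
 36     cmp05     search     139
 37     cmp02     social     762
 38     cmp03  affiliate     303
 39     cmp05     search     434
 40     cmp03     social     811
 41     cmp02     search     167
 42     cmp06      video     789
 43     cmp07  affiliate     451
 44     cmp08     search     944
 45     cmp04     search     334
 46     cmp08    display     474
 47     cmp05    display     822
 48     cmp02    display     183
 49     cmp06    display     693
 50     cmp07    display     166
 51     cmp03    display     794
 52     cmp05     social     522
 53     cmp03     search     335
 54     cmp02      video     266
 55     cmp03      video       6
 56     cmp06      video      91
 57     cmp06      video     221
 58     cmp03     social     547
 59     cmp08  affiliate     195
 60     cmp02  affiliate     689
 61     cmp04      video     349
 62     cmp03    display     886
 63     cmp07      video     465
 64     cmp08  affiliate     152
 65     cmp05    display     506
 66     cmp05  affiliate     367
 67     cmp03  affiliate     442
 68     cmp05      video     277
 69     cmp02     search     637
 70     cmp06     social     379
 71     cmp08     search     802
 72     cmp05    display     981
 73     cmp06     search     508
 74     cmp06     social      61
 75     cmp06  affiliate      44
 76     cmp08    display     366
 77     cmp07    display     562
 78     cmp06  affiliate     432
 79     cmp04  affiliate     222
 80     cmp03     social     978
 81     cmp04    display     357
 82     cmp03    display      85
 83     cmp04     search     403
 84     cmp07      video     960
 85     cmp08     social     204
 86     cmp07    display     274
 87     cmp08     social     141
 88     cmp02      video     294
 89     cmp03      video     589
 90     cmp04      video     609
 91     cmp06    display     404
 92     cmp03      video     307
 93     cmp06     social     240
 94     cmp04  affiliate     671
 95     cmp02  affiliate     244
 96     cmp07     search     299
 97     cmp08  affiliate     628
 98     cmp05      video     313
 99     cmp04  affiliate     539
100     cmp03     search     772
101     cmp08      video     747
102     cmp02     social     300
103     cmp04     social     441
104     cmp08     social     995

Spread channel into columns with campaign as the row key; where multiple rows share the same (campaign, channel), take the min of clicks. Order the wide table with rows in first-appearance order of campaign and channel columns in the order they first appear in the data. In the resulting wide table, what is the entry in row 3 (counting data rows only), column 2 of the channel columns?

465

With rows in first-appearance order of campaign, row 3 is campaign=cmp07. channel columns in first-appearance order: search, video, affiliate, social, display; column 2 is video.
Long rows with campaign=cmp07, channel=video: min(906, 465, 960) = 465.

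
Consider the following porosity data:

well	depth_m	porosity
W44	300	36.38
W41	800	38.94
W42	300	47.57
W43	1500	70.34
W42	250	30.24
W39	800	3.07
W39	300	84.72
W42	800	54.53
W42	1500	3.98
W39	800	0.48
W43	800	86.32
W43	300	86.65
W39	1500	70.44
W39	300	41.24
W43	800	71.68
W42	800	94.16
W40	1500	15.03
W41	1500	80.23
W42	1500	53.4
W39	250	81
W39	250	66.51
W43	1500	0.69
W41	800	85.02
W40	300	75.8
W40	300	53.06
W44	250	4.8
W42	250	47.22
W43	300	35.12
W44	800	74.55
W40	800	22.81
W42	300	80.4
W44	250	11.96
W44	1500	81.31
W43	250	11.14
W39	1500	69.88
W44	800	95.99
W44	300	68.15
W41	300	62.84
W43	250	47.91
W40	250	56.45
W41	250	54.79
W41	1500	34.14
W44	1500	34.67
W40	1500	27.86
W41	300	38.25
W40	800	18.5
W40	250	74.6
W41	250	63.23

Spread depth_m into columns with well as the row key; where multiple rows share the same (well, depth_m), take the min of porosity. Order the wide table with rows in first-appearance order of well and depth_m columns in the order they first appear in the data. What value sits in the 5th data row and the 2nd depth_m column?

0.48

With rows in first-appearance order of well, row 5 is well=W39. depth_m columns in first-appearance order: 300, 800, 1500, 250; column 2 is 800.
Long rows with well=W39, depth_m=800: min(3.07, 0.48) = 0.48.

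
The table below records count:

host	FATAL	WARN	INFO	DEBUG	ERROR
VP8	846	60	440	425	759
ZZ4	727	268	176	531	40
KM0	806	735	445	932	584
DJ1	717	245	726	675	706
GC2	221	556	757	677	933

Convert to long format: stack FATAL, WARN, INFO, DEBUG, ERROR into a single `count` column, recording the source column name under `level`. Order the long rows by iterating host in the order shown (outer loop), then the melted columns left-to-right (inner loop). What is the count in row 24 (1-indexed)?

677

25 rows total (5 × 5). Row 24: index ⌊(24-1)/5⌋ = 4 into host → GC2; (24-1) mod 5 = 3 into the melted columns → DEBUG.
So row 24 is (GC2, DEBUG, 677); count = 677.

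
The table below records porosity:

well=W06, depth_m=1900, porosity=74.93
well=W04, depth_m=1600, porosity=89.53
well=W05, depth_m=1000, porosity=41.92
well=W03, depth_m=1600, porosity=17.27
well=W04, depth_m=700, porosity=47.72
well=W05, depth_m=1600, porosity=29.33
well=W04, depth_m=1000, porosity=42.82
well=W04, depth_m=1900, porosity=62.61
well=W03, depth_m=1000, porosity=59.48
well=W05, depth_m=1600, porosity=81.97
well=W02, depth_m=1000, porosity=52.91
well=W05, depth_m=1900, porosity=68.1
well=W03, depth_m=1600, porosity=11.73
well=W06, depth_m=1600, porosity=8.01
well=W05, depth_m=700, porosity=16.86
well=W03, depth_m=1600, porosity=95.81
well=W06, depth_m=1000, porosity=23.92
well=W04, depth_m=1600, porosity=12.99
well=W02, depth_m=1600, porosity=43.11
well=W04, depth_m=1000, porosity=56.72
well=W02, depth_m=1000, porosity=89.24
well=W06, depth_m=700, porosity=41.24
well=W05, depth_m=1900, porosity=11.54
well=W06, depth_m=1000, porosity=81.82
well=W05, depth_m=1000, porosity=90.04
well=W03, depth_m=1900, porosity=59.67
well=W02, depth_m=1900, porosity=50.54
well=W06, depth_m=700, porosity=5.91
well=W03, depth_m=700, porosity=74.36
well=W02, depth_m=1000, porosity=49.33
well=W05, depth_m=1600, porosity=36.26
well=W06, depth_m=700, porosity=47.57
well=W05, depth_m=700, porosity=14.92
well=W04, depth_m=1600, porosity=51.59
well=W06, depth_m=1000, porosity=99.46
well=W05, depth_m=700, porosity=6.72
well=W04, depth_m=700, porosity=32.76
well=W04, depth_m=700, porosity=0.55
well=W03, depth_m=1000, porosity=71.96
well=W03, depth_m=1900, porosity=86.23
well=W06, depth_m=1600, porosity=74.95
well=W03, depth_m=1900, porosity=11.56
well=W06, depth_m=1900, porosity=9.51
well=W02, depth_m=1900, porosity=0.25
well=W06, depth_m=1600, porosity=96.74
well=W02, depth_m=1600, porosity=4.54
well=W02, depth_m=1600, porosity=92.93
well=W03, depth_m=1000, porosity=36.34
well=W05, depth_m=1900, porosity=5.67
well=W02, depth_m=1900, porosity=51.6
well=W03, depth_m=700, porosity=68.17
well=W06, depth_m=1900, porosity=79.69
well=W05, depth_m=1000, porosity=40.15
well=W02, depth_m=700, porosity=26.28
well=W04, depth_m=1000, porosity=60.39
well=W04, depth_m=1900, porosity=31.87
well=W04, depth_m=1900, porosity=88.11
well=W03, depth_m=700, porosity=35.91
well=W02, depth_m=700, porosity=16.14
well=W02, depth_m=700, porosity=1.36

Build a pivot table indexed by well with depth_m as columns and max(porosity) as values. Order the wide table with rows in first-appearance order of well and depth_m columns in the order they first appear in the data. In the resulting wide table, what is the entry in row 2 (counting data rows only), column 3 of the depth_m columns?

60.39

With rows in first-appearance order of well, row 2 is well=W04. depth_m columns in first-appearance order: 1900, 1600, 1000, 700; column 3 is 1000.
Long rows with well=W04, depth_m=1000: max(42.82, 56.72, 60.39) = 60.39.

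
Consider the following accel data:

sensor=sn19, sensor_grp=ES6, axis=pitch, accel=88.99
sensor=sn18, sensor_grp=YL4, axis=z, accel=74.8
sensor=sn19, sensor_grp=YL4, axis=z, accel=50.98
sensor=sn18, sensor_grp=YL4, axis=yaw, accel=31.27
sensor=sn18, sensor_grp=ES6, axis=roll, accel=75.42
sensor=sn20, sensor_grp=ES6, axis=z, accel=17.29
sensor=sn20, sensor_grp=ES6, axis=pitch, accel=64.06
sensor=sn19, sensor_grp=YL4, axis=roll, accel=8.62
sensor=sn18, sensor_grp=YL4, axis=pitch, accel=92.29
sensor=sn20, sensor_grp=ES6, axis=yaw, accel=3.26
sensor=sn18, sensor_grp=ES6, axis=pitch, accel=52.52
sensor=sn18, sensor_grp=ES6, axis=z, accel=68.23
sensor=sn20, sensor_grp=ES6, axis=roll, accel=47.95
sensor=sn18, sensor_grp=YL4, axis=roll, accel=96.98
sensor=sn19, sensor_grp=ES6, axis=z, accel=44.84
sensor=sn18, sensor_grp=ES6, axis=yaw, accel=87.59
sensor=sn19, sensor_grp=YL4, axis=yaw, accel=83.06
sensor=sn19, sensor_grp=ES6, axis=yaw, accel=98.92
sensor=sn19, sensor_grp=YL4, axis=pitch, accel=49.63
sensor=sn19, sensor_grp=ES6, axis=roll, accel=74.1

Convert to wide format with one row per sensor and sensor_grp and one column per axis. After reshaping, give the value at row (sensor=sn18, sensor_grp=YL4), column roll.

Wide layout: rows indexed by sensor and sensor_grp, columns are the 4 distinct axis values (pitch, z, yaw, roll).
Cell (sensor=sn18, sensor_grp=YL4, axis=roll) draws from the long row where sensor=sn18, sensor_grp=YL4 and axis=roll, which has accel=96.98.

96.98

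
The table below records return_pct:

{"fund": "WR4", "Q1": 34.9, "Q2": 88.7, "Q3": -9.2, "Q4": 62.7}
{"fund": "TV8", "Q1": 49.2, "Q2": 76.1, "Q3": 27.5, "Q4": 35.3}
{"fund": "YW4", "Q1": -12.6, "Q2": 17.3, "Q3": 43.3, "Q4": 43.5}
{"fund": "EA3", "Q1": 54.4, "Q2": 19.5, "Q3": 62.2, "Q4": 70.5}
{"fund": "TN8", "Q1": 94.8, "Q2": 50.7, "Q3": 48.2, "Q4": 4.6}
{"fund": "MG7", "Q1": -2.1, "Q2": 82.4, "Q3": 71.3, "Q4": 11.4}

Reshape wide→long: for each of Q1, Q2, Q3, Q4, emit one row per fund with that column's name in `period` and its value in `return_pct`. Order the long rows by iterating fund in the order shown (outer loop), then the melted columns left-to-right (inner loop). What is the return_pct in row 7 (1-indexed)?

27.5

24 rows total (6 × 4). Row 7: index ⌊(7-1)/4⌋ = 1 into fund → TV8; (7-1) mod 4 = 2 into the melted columns → Q3.
So row 7 is (TV8, Q3, 27.5); return_pct = 27.5.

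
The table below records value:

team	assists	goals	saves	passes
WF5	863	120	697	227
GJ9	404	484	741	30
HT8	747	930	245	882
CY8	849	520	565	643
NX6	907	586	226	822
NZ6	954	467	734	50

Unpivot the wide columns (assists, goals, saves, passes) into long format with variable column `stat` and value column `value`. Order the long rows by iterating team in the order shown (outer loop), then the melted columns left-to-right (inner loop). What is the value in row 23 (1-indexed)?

734

24 rows total (6 × 4). Row 23: index ⌊(23-1)/4⌋ = 5 into team → NZ6; (23-1) mod 4 = 2 into the melted columns → saves.
So row 23 is (NZ6, saves, 734); value = 734.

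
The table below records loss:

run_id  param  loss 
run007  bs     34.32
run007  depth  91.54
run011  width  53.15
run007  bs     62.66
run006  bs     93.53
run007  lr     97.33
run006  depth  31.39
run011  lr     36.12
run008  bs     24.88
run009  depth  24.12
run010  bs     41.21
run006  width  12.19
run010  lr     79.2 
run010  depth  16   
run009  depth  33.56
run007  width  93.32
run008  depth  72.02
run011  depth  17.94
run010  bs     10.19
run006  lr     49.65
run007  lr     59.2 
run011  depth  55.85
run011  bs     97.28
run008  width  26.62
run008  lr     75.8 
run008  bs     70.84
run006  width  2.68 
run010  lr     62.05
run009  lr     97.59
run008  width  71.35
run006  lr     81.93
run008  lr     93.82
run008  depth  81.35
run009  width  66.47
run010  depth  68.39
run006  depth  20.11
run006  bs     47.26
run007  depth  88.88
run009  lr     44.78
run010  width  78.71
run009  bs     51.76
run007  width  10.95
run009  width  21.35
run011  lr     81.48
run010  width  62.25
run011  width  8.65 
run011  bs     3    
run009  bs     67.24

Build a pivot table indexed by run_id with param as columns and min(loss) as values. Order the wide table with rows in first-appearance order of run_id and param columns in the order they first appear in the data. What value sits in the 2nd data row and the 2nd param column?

17.94

With rows in first-appearance order of run_id, row 2 is run_id=run011. param columns in first-appearance order: bs, depth, width, lr; column 2 is depth.
Long rows with run_id=run011, param=depth: min(17.94, 55.85) = 17.94.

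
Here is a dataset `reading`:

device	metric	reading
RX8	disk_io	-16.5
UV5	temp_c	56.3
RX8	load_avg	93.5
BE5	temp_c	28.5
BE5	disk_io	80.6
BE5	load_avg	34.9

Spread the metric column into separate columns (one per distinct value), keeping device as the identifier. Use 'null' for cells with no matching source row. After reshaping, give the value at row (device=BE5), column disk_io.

80.6

The long row with device=BE5, metric=disk_io has reading=80.6.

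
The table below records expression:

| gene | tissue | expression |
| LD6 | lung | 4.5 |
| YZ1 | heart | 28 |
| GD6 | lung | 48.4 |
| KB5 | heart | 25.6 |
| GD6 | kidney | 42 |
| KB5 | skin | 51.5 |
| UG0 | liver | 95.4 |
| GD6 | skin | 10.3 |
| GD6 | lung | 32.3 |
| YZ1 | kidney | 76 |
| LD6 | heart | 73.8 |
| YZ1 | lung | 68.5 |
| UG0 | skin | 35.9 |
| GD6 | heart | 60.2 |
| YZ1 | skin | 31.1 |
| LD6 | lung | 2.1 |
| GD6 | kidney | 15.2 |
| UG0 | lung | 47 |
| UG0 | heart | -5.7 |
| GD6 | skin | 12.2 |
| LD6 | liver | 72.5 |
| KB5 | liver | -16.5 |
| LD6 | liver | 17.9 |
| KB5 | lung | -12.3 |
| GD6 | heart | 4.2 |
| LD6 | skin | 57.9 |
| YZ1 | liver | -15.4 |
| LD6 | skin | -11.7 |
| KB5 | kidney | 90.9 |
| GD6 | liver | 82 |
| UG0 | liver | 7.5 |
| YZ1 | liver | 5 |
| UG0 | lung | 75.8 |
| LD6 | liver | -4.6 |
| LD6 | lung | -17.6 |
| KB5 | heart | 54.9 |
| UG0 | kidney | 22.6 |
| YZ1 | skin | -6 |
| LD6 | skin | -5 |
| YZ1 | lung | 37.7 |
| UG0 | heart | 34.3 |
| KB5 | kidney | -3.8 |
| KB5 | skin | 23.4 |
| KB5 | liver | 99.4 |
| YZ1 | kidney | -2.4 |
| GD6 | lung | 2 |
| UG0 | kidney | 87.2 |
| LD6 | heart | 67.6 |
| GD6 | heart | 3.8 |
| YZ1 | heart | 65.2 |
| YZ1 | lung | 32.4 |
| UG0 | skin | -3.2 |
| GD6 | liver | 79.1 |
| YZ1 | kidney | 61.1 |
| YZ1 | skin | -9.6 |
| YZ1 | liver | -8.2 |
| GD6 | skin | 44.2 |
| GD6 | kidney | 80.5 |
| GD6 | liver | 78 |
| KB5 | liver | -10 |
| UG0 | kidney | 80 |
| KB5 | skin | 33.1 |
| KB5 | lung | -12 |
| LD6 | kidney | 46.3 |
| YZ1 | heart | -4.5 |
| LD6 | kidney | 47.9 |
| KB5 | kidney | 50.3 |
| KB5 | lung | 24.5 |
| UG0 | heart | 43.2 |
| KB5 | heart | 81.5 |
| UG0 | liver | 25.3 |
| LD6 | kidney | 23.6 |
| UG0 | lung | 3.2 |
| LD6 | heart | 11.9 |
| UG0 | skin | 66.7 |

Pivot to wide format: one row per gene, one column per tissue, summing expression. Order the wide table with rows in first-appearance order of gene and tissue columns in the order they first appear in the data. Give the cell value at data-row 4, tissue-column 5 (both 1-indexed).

With rows in first-appearance order of gene, row 4 is gene=KB5. tissue columns in first-appearance order: lung, heart, kidney, skin, liver; column 5 is liver.
Long rows with gene=KB5, tissue=liver: -16.5 + 99.4 + -10 = 72.9.

72.9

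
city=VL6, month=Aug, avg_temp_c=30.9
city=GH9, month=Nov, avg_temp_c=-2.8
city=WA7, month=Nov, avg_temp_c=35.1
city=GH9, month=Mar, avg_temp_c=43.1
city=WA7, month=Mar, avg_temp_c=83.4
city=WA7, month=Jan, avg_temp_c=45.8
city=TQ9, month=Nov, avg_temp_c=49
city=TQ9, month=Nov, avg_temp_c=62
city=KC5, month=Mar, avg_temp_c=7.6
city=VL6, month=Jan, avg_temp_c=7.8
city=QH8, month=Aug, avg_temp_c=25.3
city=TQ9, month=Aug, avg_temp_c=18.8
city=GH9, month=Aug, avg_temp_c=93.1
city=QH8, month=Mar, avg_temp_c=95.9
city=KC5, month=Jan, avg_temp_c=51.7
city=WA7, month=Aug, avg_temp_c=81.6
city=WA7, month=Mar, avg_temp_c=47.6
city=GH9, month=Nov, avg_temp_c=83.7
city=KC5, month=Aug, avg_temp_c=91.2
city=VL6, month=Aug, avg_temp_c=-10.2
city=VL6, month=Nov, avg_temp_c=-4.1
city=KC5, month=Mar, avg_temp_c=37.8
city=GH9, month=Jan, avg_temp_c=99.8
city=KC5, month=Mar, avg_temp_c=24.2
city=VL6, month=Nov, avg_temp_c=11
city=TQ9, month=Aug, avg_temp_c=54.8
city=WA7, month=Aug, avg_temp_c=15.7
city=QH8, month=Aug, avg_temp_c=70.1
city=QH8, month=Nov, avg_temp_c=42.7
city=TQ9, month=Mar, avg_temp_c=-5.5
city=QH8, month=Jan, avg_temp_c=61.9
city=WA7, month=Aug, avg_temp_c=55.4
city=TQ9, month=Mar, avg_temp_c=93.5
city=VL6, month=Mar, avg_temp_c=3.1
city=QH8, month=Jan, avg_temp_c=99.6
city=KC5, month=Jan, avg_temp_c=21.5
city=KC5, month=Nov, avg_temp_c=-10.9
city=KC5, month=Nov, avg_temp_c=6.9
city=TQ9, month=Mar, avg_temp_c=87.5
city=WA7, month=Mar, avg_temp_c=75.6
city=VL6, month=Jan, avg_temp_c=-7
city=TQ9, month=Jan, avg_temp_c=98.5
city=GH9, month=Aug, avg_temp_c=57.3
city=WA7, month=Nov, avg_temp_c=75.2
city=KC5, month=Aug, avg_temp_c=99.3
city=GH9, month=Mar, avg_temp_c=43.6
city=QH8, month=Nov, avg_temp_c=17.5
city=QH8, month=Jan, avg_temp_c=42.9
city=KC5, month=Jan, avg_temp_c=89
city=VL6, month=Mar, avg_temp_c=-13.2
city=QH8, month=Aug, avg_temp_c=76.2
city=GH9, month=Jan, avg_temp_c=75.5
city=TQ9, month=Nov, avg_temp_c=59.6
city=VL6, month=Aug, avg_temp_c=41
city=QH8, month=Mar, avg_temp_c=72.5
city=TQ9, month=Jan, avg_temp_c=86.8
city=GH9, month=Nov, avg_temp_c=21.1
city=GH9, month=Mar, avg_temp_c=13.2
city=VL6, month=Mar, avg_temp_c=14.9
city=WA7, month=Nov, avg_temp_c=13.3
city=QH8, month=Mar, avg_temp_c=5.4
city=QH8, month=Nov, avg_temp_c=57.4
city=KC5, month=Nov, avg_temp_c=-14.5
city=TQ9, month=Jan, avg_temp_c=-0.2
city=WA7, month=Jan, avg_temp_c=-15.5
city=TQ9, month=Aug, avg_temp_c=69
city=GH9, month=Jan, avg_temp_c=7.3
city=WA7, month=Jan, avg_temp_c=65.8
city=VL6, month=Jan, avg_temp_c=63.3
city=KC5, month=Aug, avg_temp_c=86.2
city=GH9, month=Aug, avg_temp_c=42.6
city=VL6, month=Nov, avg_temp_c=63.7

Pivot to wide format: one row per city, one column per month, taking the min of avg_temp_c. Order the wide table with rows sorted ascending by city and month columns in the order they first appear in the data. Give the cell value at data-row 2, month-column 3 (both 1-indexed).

7.6

With rows sorted ascending by city, row 2 is city=KC5. month columns in first-appearance order: Aug, Nov, Mar, Jan; column 3 is Mar.
Long rows with city=KC5, month=Mar: min(7.6, 37.8, 24.2) = 7.6.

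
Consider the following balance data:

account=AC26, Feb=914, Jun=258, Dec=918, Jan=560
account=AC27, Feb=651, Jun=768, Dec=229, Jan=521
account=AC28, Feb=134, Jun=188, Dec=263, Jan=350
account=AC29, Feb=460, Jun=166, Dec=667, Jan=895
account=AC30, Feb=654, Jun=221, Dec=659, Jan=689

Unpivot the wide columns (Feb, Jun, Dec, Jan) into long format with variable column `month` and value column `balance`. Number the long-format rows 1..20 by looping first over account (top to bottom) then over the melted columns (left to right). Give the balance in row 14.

166

20 rows total (5 × 4). Row 14: index ⌊(14-1)/4⌋ = 3 into account → AC29; (14-1) mod 4 = 1 into the melted columns → Jun.
So row 14 is (AC29, Jun, 166); balance = 166.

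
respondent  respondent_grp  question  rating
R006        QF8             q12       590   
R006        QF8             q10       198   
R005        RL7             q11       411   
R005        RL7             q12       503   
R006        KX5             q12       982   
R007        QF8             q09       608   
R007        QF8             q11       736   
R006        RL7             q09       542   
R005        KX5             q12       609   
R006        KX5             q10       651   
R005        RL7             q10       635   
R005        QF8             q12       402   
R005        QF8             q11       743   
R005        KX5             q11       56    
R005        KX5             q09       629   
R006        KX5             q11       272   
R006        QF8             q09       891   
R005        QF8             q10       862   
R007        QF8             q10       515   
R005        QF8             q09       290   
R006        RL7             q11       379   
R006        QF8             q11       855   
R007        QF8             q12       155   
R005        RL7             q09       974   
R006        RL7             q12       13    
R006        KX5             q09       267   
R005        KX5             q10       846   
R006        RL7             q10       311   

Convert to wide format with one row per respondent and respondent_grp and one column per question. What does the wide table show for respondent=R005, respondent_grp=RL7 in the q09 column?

974

Wide layout: rows indexed by respondent and respondent_grp, columns are the 4 distinct question values (q12, q10, q11, q09).
Cell (respondent=R005, respondent_grp=RL7, question=q09) draws from the long row where respondent=R005, respondent_grp=RL7 and question=q09, which has rating=974.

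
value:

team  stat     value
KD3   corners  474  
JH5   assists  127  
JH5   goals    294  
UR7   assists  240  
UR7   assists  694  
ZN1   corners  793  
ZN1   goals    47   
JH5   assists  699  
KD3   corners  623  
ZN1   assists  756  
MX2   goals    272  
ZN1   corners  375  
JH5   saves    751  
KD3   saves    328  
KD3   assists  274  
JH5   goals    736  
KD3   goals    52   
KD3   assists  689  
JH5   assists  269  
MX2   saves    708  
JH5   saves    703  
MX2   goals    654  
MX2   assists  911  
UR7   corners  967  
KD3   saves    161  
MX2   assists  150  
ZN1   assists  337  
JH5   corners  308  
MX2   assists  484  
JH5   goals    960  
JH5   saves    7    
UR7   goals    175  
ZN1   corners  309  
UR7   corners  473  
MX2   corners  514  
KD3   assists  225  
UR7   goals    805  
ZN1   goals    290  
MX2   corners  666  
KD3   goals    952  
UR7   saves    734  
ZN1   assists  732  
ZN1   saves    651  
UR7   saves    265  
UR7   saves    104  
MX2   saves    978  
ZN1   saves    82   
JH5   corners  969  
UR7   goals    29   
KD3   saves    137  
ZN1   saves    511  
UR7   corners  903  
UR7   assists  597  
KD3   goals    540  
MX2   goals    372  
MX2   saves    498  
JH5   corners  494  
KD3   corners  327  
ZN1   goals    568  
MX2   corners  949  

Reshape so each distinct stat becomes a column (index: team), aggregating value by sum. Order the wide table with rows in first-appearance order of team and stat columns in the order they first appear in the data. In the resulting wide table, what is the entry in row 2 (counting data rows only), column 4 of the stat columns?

1461

With rows in first-appearance order of team, row 2 is team=JH5. stat columns in first-appearance order: corners, assists, goals, saves; column 4 is saves.
Long rows with team=JH5, stat=saves: 751 + 703 + 7 = 1461.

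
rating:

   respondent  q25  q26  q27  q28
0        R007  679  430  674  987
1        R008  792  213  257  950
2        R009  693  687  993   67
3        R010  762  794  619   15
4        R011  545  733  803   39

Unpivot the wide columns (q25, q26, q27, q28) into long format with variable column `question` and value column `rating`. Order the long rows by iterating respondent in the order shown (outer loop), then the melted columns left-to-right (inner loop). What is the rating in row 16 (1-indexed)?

20 rows total (5 × 4). Row 16: index ⌊(16-1)/4⌋ = 3 into respondent → R010; (16-1) mod 4 = 3 into the melted columns → q28.
So row 16 is (R010, q28, 15); rating = 15.

15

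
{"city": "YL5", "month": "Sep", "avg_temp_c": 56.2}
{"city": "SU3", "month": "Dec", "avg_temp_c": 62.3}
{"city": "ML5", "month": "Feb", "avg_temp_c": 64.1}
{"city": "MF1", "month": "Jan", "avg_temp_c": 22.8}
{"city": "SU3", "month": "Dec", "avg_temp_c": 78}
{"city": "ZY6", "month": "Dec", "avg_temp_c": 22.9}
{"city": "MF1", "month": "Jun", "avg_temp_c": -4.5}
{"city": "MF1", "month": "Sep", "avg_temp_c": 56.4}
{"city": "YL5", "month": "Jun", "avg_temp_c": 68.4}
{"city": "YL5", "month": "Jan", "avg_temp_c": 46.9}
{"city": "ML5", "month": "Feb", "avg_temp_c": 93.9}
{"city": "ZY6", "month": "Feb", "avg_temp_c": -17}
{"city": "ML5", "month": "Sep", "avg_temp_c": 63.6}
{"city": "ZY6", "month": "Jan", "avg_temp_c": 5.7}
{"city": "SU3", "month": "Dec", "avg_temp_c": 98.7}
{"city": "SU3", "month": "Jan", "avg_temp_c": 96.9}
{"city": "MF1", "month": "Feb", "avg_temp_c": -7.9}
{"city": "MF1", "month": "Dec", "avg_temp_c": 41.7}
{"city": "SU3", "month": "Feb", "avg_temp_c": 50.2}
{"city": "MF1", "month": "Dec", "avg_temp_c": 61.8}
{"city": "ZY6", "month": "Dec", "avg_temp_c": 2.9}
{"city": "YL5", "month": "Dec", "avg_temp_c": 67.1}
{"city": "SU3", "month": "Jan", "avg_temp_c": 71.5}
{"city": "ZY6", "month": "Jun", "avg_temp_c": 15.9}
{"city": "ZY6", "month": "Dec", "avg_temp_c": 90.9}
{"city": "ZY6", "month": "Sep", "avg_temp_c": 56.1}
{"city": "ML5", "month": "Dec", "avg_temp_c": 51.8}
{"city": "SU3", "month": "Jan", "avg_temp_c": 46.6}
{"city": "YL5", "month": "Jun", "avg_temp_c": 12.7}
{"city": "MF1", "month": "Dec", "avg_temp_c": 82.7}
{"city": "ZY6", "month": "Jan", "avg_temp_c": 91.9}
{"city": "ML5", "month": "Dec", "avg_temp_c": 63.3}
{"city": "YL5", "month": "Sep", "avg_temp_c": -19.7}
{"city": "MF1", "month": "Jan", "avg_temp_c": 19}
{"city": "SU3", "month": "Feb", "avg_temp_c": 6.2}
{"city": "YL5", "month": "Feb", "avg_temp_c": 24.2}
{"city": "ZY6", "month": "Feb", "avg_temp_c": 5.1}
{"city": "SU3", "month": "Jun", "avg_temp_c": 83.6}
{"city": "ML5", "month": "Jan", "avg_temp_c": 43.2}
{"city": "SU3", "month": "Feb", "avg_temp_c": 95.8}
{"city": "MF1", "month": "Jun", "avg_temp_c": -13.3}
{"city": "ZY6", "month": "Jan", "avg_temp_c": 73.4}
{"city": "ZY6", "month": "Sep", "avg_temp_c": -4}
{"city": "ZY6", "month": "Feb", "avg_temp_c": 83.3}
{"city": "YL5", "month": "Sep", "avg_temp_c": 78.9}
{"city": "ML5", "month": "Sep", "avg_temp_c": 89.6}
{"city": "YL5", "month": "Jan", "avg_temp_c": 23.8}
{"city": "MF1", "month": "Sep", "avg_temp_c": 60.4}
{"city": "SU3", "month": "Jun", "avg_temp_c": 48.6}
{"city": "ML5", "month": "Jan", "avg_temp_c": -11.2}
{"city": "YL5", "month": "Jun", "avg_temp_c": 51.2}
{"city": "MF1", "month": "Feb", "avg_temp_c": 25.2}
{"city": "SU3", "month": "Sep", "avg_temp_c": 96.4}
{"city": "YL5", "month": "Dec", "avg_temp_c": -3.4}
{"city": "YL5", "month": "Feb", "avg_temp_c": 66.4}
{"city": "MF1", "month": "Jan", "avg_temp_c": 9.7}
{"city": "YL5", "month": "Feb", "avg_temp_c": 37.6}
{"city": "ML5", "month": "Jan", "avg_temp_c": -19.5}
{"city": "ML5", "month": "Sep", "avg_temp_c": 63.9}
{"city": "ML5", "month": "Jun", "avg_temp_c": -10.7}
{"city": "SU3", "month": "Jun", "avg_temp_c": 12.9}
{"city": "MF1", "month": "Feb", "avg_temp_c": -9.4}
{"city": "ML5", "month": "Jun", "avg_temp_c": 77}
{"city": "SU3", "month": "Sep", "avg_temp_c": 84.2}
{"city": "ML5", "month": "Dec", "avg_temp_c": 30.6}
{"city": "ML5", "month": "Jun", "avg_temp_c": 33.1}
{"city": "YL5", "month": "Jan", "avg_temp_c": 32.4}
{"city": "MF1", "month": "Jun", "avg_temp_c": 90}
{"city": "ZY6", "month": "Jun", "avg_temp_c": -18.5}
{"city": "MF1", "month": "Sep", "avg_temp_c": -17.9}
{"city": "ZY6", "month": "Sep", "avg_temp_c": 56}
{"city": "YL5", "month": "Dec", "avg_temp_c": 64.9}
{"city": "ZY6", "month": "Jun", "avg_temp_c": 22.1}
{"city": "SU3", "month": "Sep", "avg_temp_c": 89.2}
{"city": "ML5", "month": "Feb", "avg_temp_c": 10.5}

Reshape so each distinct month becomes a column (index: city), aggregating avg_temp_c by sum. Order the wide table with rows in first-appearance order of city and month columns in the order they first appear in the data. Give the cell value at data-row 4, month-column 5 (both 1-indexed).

72.2

With rows in first-appearance order of city, row 4 is city=MF1. month columns in first-appearance order: Sep, Dec, Feb, Jan, Jun; column 5 is Jun.
Long rows with city=MF1, month=Jun: -4.5 + -13.3 + 90 = 72.2.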